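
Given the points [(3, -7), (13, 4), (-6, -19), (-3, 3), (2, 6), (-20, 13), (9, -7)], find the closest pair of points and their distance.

Computing all pairwise distances among 7 points:

d((3, -7), (13, 4)) = 14.8661
d((3, -7), (-6, -19)) = 15.0
d((3, -7), (-3, 3)) = 11.6619
d((3, -7), (2, 6)) = 13.0384
d((3, -7), (-20, 13)) = 30.4795
d((3, -7), (9, -7)) = 6.0
d((13, 4), (-6, -19)) = 29.8329
d((13, 4), (-3, 3)) = 16.0312
d((13, 4), (2, 6)) = 11.1803
d((13, 4), (-20, 13)) = 34.2053
d((13, 4), (9, -7)) = 11.7047
d((-6, -19), (-3, 3)) = 22.2036
d((-6, -19), (2, 6)) = 26.2488
d((-6, -19), (-20, 13)) = 34.9285
d((-6, -19), (9, -7)) = 19.2094
d((-3, 3), (2, 6)) = 5.831 <-- minimum
d((-3, 3), (-20, 13)) = 19.7231
d((-3, 3), (9, -7)) = 15.6205
d((2, 6), (-20, 13)) = 23.0868
d((2, 6), (9, -7)) = 14.7648
d((-20, 13), (9, -7)) = 35.2278

Closest pair: (-3, 3) and (2, 6) with distance 5.831

The closest pair is (-3, 3) and (2, 6) with Euclidean distance 5.831. For 7 points, brute-force pairwise comparison is shown above. For large n, the divide-and-conquer algorithm (sort by x, recurse on halves, check the dividing strip) achieves O(n log n).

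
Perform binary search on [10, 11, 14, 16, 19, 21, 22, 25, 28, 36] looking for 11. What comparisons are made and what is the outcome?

Binary search for 11 in [10, 11, 14, 16, 19, 21, 22, 25, 28, 36]:

lo=0, hi=9, mid=4, arr[mid]=19 -> 19 > 11, search left half
lo=0, hi=3, mid=1, arr[mid]=11 -> Found target at index 1!

Binary search finds 11 at index 1 after 2 comparisons. The search repeatedly halves the search space by comparing with the middle element.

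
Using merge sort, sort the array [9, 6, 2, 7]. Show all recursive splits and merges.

Merge sort trace:

Split: [9, 6, 2, 7] -> [9, 6] and [2, 7]
  Split: [9, 6] -> [9] and [6]
  Merge: [9] + [6] -> [6, 9]
  Split: [2, 7] -> [2] and [7]
  Merge: [2] + [7] -> [2, 7]
Merge: [6, 9] + [2, 7] -> [2, 6, 7, 9]

Final sorted array: [2, 6, 7, 9]

The merge sort proceeds by recursively splitting the array and merging sorted halves.
After all merges, the sorted array is [2, 6, 7, 9].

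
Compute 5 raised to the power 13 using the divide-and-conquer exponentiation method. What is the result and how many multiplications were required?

Computing 5^13 by squaring (build up from 5^1; each line after the first costs one multiplication):

5^1 = 5
5^2 = (5^1)^2 = 5^2 = 25
5^3 = 5 * 5^2 = 5 * 25 = 125
5^6 = (5^3)^2 = 125^2 = 15625
5^12 = (5^6)^2 = 15625^2 = 244140625
5^13 = 5 * 5^12 = 5 * 244140625 = 1220703125

Result: 1220703125
Multiplications needed: 5 (5 lines after 5^1)

5^13 = 1220703125. Using exponentiation by squaring, this requires 5 multiplications. The key idea: if the exponent is even, square the half-power; if odd, multiply by the base once.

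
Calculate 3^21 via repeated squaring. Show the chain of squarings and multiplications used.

Computing 3^21 by squaring (build up from 3^1; each line after the first costs one multiplication):

3^1 = 3
3^2 = (3^1)^2 = 3^2 = 9
3^4 = (3^2)^2 = 9^2 = 81
3^5 = 3 * 3^4 = 3 * 81 = 243
3^10 = (3^5)^2 = 243^2 = 59049
3^20 = (3^10)^2 = 59049^2 = 3486784401
3^21 = 3 * 3^20 = 3 * 3486784401 = 10460353203

Result: 10460353203
Multiplications needed: 6 (6 lines after 3^1)

3^21 = 10460353203. Using exponentiation by squaring, this requires 6 multiplications. The key idea: if the exponent is even, square the half-power; if odd, multiply by the base once.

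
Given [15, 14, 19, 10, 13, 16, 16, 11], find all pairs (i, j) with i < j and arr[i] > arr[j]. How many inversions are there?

Finding inversions in [15, 14, 19, 10, 13, 16, 16, 11]:

(0, 1): arr[0]=15 > arr[1]=14
(0, 3): arr[0]=15 > arr[3]=10
(0, 4): arr[0]=15 > arr[4]=13
(0, 7): arr[0]=15 > arr[7]=11
(1, 3): arr[1]=14 > arr[3]=10
(1, 4): arr[1]=14 > arr[4]=13
(1, 7): arr[1]=14 > arr[7]=11
(2, 3): arr[2]=19 > arr[3]=10
(2, 4): arr[2]=19 > arr[4]=13
(2, 5): arr[2]=19 > arr[5]=16
(2, 6): arr[2]=19 > arr[6]=16
(2, 7): arr[2]=19 > arr[7]=11
(4, 7): arr[4]=13 > arr[7]=11
(5, 7): arr[5]=16 > arr[7]=11
(6, 7): arr[6]=16 > arr[7]=11

Total inversions: 15

The array has 15 inversion(s): (0,1), (0,3), (0,4), (0,7), (1,3), (1,4), (1,7), (2,3), (2,4), (2,5), (2,6), (2,7), (4,7), (5,7), (6,7). Each pair (i,j) satisfies i < j and arr[i] > arr[j].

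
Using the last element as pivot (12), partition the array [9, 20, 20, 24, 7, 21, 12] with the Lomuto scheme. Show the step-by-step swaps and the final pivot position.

Lomuto partition with pivot = 12:

Initial array: [9, 20, 20, 24, 7, 21, 12]

arr[0]=9 <= 12: swap with position 0, array becomes [9, 20, 20, 24, 7, 21, 12]
arr[1]=20 > 12: no swap
arr[2]=20 > 12: no swap
arr[3]=24 > 12: no swap
arr[4]=7 <= 12: swap with position 1, array becomes [9, 7, 20, 24, 20, 21, 12]
arr[5]=21 > 12: no swap

Place pivot at position 2: [9, 7, 12, 24, 20, 21, 20]
Pivot position: 2

After partitioning with pivot 12, the array becomes [9, 7, 12, 24, 20, 21, 20]. The pivot is placed at index 2. All elements to the left of the pivot are <= 12, and all elements to the right are > 12.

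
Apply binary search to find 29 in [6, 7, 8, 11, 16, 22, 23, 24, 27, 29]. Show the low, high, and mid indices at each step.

Binary search for 29 in [6, 7, 8, 11, 16, 22, 23, 24, 27, 29]:

lo=0, hi=9, mid=4, arr[mid]=16 -> 16 < 29, search right half
lo=5, hi=9, mid=7, arr[mid]=24 -> 24 < 29, search right half
lo=8, hi=9, mid=8, arr[mid]=27 -> 27 < 29, search right half
lo=9, hi=9, mid=9, arr[mid]=29 -> Found target at index 9!

Binary search finds 29 at index 9 after 4 comparisons. The search repeatedly halves the search space by comparing with the middle element.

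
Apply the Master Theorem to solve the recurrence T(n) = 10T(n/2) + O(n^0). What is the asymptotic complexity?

Master Theorem for T(n) = 10T(n/2) + O(n^0):

a = 10, b = 2, c = 0
log_b(a) = log_2(10) = 3.3219

Case 1: c = 0 < log_2(10) = 3.3219
T(n) = O(n^(log_2 10))

For T(n) = 10T(n/2) + O(n^0): log_2(10) = 3.3219. This is Case 1 of the Master Theorem (c < log_b(a), work dominated by leaves), giving O(n^(log_2 10)).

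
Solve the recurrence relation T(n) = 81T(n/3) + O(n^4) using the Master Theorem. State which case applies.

Master Theorem for T(n) = 81T(n/3) + O(n^4):

a = 81, b = 3, c = 4
log_b(a) = log_3(81) = 4.0000

Case 2: c = 4 = log_3(81) = 4.0000
T(n) = O(n^4 log n) = O(n^4 log n)

For T(n) = 81T(n/3) + O(n^4): log_3(81) = 4.0000. This is Case 2 of the Master Theorem (c = log_b(a), equal work at all levels), giving O(n^4 log n).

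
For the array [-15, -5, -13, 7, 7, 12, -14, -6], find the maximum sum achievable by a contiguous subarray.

Using Kadane's algorithm on [-15, -5, -13, 7, 7, 12, -14, -6]:

Scanning through the array:
Position 1 (value -5): max_ending_here = -5, max_so_far = -5
Position 2 (value -13): max_ending_here = -13, max_so_far = -5
Position 3 (value 7): max_ending_here = 7, max_so_far = 7
Position 4 (value 7): max_ending_here = 14, max_so_far = 14
Position 5 (value 12): max_ending_here = 26, max_so_far = 26
Position 6 (value -14): max_ending_here = 12, max_so_far = 26
Position 7 (value -6): max_ending_here = 6, max_so_far = 26

Maximum subarray: [7, 7, 12]
Maximum sum: 26

The maximum subarray is [7, 7, 12] with sum 26. This subarray runs from index 3 to index 5.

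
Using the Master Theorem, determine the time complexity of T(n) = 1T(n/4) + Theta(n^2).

Master Theorem for T(n) = 1T(n/4) + O(n^2):

a = 1, b = 4, c = 2
log_b(a) = log_4(1) = 0.0000

Case 3: c = 2 > log_4(1) = 0.0000
T(n) = O(n^2) = O(n^2)

For T(n) = 1T(n/4) + O(n^2): log_4(1) = 0.0000. This is Case 3 of the Master Theorem (c > log_b(a), work dominated by root), giving O(n^2).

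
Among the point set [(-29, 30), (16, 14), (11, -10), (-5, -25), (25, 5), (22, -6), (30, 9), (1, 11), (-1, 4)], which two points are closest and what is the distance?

Computing all pairwise distances among 9 points:

d((-29, 30), (16, 14)) = 47.7598
d((-29, 30), (11, -10)) = 56.5685
d((-29, 30), (-5, -25)) = 60.0083
d((-29, 30), (25, 5)) = 59.5063
d((-29, 30), (22, -6)) = 62.426
d((-29, 30), (30, 9)) = 62.6259
d((-29, 30), (1, 11)) = 35.5106
d((-29, 30), (-1, 4)) = 38.2099
d((16, 14), (11, -10)) = 24.5153
d((16, 14), (-5, -25)) = 44.2945
d((16, 14), (25, 5)) = 12.7279
d((16, 14), (22, -6)) = 20.8806
d((16, 14), (30, 9)) = 14.8661
d((16, 14), (1, 11)) = 15.2971
d((16, 14), (-1, 4)) = 19.7231
d((11, -10), (-5, -25)) = 21.9317
d((11, -10), (25, 5)) = 20.5183
d((11, -10), (22, -6)) = 11.7047
d((11, -10), (30, 9)) = 26.8701
d((11, -10), (1, 11)) = 23.2594
d((11, -10), (-1, 4)) = 18.4391
d((-5, -25), (25, 5)) = 42.4264
d((-5, -25), (22, -6)) = 33.0151
d((-5, -25), (30, 9)) = 48.7955
d((-5, -25), (1, 11)) = 36.4966
d((-5, -25), (-1, 4)) = 29.2746
d((25, 5), (22, -6)) = 11.4018
d((25, 5), (30, 9)) = 6.4031 <-- minimum
d((25, 5), (1, 11)) = 24.7386
d((25, 5), (-1, 4)) = 26.0192
d((22, -6), (30, 9)) = 17.0
d((22, -6), (1, 11)) = 27.0185
d((22, -6), (-1, 4)) = 25.0799
d((30, 9), (1, 11)) = 29.0689
d((30, 9), (-1, 4)) = 31.4006
d((1, 11), (-1, 4)) = 7.2801

Closest pair: (25, 5) and (30, 9) with distance 6.4031

The closest pair is (25, 5) and (30, 9) with Euclidean distance 6.4031. For 9 points, brute-force pairwise comparison is shown above. For large n, the divide-and-conquer algorithm (sort by x, recurse on halves, check the dividing strip) achieves O(n log n).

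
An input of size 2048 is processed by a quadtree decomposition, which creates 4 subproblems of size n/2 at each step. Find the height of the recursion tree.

For divide and conquer with division factor 2:

Problem sizes at each level:
Level 0: 2048
Level 1: 1024
Level 2: 512
Level 3: 256
Level 4: 128
Level 5: 64
Level 6: 32
Level 7: 16
Level 8: 8
Level 9: 4
Level 10: 2
Level 11: 1

The root is level 0 and the size-1 base case is level 11 (the tree spans levels 0 through 11, i.e. 12 levels counting the root), so the depth is the number of divisions: log_2(2048) = 11

The recursion tree depth is log_2(2048) = 11. At each level, the problem size is divided by 2, so it takes 11 divisions to reduce to a base case of size 1. The algorithm makes 4 recursive calls at each level.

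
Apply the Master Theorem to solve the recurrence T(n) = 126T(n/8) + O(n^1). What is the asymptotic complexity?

Master Theorem for T(n) = 126T(n/8) + O(n^1):

a = 126, b = 8, c = 1
log_b(a) = log_8(126) = 2.3258

Case 1: c = 1 < log_8(126) = 2.3258
T(n) = O(n^(log_8 126))

For T(n) = 126T(n/8) + O(n^1): log_8(126) = 2.3258. This is Case 1 of the Master Theorem (c < log_b(a), work dominated by leaves), giving O(n^(log_8 126)).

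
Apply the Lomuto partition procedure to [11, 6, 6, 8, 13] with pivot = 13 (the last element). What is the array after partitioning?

Lomuto partition with pivot = 13:

Initial array: [11, 6, 6, 8, 13]

arr[0]=11 <= 13: swap with position 0, array becomes [11, 6, 6, 8, 13]
arr[1]=6 <= 13: swap with position 1, array becomes [11, 6, 6, 8, 13]
arr[2]=6 <= 13: swap with position 2, array becomes [11, 6, 6, 8, 13]
arr[3]=8 <= 13: swap with position 3, array becomes [11, 6, 6, 8, 13]

Place pivot at position 4: [11, 6, 6, 8, 13]
Pivot position: 4

After partitioning with pivot 13, the array becomes [11, 6, 6, 8, 13]. The pivot is placed at index 4. All elements to the left of the pivot are <= 13, and all elements to the right are > 13.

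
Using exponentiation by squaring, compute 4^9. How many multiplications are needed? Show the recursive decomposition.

Computing 4^9 by squaring (build up from 4^1; each line after the first costs one multiplication):

4^1 = 4
4^2 = (4^1)^2 = 4^2 = 16
4^4 = (4^2)^2 = 16^2 = 256
4^8 = (4^4)^2 = 256^2 = 65536
4^9 = 4 * 4^8 = 4 * 65536 = 262144

Result: 262144
Multiplications needed: 4 (4 lines after 4^1)

4^9 = 262144. Using exponentiation by squaring, this requires 4 multiplications. The key idea: if the exponent is even, square the half-power; if odd, multiply by the base once.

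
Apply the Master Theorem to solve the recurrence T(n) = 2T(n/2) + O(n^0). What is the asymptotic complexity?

Master Theorem for T(n) = 2T(n/2) + O(n^0):

a = 2, b = 2, c = 0
log_b(a) = log_2(2) = 1.0000

Case 1: c = 0 < log_2(2) = 1.0000
T(n) = O(n^(log_2 2)) = O(n)

For T(n) = 2T(n/2) + O(n^0): log_2(2) = 1.0000. This is Case 1 of the Master Theorem (c < log_b(a), work dominated by leaves), giving O(n).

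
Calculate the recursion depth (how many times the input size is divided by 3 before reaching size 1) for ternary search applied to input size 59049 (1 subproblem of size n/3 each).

For divide and conquer with division factor 3:

Problem sizes at each level:
Level 0: 59049
Level 1: 19683
Level 2: 6561
Level 3: 2187
Level 4: 729
Level 5: 243
Level 6: 81
Level 7: 27
Level 8: 9
Level 9: 3
Level 10: 1

The root is level 0 and the size-1 base case is level 10 (the tree spans levels 0 through 10, i.e. 11 levels counting the root), so the depth is the number of divisions: log_3(59049) = 10

The recursion tree depth is log_3(59049) = 10. At each level, the problem size is divided by 3, so it takes 10 divisions to reduce to a base case of size 1. The algorithm makes 1 recursive call at each level.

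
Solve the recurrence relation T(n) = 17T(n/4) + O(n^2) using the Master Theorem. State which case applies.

Master Theorem for T(n) = 17T(n/4) + O(n^2):

a = 17, b = 4, c = 2
log_b(a) = log_4(17) = 2.0437

Case 1: c = 2 < log_4(17) = 2.0437
T(n) = O(n^(log_4 17))

For T(n) = 17T(n/4) + O(n^2): log_4(17) = 2.0437. This is Case 1 of the Master Theorem (c < log_b(a), work dominated by leaves), giving O(n^(log_4 17)).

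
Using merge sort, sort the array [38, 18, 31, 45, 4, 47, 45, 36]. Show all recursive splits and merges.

Merge sort trace:

Split: [38, 18, 31, 45, 4, 47, 45, 36] -> [38, 18, 31, 45] and [4, 47, 45, 36]
  Split: [38, 18, 31, 45] -> [38, 18] and [31, 45]
    Split: [38, 18] -> [38] and [18]
    Merge: [38] + [18] -> [18, 38]
    Split: [31, 45] -> [31] and [45]
    Merge: [31] + [45] -> [31, 45]
  Merge: [18, 38] + [31, 45] -> [18, 31, 38, 45]
  Split: [4, 47, 45, 36] -> [4, 47] and [45, 36]
    Split: [4, 47] -> [4] and [47]
    Merge: [4] + [47] -> [4, 47]
    Split: [45, 36] -> [45] and [36]
    Merge: [45] + [36] -> [36, 45]
  Merge: [4, 47] + [36, 45] -> [4, 36, 45, 47]
Merge: [18, 31, 38, 45] + [4, 36, 45, 47] -> [4, 18, 31, 36, 38, 45, 45, 47]

Final sorted array: [4, 18, 31, 36, 38, 45, 45, 47]

The merge sort proceeds by recursively splitting the array and merging sorted halves.
After all merges, the sorted array is [4, 18, 31, 36, 38, 45, 45, 47].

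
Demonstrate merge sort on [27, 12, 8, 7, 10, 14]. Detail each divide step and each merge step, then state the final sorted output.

Merge sort trace:

Split: [27, 12, 8, 7, 10, 14] -> [27, 12, 8] and [7, 10, 14]
  Split: [27, 12, 8] -> [27] and [12, 8]
    Split: [12, 8] -> [12] and [8]
    Merge: [12] + [8] -> [8, 12]
  Merge: [27] + [8, 12] -> [8, 12, 27]
  Split: [7, 10, 14] -> [7] and [10, 14]
    Split: [10, 14] -> [10] and [14]
    Merge: [10] + [14] -> [10, 14]
  Merge: [7] + [10, 14] -> [7, 10, 14]
Merge: [8, 12, 27] + [7, 10, 14] -> [7, 8, 10, 12, 14, 27]

Final sorted array: [7, 8, 10, 12, 14, 27]

The merge sort proceeds by recursively splitting the array and merging sorted halves.
After all merges, the sorted array is [7, 8, 10, 12, 14, 27].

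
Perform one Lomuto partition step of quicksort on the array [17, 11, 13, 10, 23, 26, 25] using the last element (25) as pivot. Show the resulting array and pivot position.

Lomuto partition with pivot = 25:

Initial array: [17, 11, 13, 10, 23, 26, 25]

arr[0]=17 <= 25: swap with position 0, array becomes [17, 11, 13, 10, 23, 26, 25]
arr[1]=11 <= 25: swap with position 1, array becomes [17, 11, 13, 10, 23, 26, 25]
arr[2]=13 <= 25: swap with position 2, array becomes [17, 11, 13, 10, 23, 26, 25]
arr[3]=10 <= 25: swap with position 3, array becomes [17, 11, 13, 10, 23, 26, 25]
arr[4]=23 <= 25: swap with position 4, array becomes [17, 11, 13, 10, 23, 26, 25]
arr[5]=26 > 25: no swap

Place pivot at position 5: [17, 11, 13, 10, 23, 25, 26]
Pivot position: 5

After partitioning with pivot 25, the array becomes [17, 11, 13, 10, 23, 25, 26]. The pivot is placed at index 5. All elements to the left of the pivot are <= 25, and all elements to the right are > 25.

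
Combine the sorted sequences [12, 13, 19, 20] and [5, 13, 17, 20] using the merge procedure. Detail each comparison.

Merging process:

Compare 12 vs 5: take 5 from right. Merged: [5]
Compare 12 vs 13: take 12 from left. Merged: [5, 12]
Compare 13 vs 13: take 13 from left. Merged: [5, 12, 13]
Compare 19 vs 13: take 13 from right. Merged: [5, 12, 13, 13]
Compare 19 vs 17: take 17 from right. Merged: [5, 12, 13, 13, 17]
Compare 19 vs 20: take 19 from left. Merged: [5, 12, 13, 13, 17, 19]
Compare 20 vs 20: take 20 from left. Merged: [5, 12, 13, 13, 17, 19, 20]
Append remaining from right: [20]. Merged: [5, 12, 13, 13, 17, 19, 20, 20]

Final merged array: [5, 12, 13, 13, 17, 19, 20, 20]
Total comparisons: 7

The merged array is [5, 12, 13, 13, 17, 19, 20, 20], requiring 7 comparisons. The merge step runs in O(n) time where n is the total number of elements.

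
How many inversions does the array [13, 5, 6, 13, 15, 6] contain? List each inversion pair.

Finding inversions in [13, 5, 6, 13, 15, 6]:

(0, 1): arr[0]=13 > arr[1]=5
(0, 2): arr[0]=13 > arr[2]=6
(0, 5): arr[0]=13 > arr[5]=6
(3, 5): arr[3]=13 > arr[5]=6
(4, 5): arr[4]=15 > arr[5]=6

Total inversions: 5

The array has 5 inversion(s): (0,1), (0,2), (0,5), (3,5), (4,5). Each pair (i,j) satisfies i < j and arr[i] > arr[j].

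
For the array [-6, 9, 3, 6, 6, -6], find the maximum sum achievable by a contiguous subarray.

Using Kadane's algorithm on [-6, 9, 3, 6, 6, -6]:

Scanning through the array:
Position 1 (value 9): max_ending_here = 9, max_so_far = 9
Position 2 (value 3): max_ending_here = 12, max_so_far = 12
Position 3 (value 6): max_ending_here = 18, max_so_far = 18
Position 4 (value 6): max_ending_here = 24, max_so_far = 24
Position 5 (value -6): max_ending_here = 18, max_so_far = 24

Maximum subarray: [9, 3, 6, 6]
Maximum sum: 24

The maximum subarray is [9, 3, 6, 6] with sum 24. This subarray runs from index 1 to index 4.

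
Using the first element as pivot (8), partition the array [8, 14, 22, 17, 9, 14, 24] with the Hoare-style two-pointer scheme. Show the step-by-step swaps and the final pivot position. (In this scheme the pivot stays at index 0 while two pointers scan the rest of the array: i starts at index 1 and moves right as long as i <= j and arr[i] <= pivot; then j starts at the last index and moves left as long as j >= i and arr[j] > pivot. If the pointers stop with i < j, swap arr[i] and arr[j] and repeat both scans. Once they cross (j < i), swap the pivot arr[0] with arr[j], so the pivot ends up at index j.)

Hoare-style two-pointer partition with pivot = 8:

Initial array: [8, 14, 22, 17, 9, 14, 24]

Pointers start at i = 1, j = 6.
i ends at 1, j ends at 0: the pointers have crossed (j < i), so scanning stops.

j = 0, so swapping arr[0] with arr[j] leaves the pivot at position 0: [8, 14, 22, 17, 9, 14, 24]
Pivot position: 0

After partitioning with pivot 8, the array becomes [8, 14, 22, 17, 9, 14, 24]. The pivot is placed at index 0. All elements to the left of the pivot are <= 8, and all elements to the right are > 8.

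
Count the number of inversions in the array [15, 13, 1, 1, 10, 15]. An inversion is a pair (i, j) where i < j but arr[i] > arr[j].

Finding inversions in [15, 13, 1, 1, 10, 15]:

(0, 1): arr[0]=15 > arr[1]=13
(0, 2): arr[0]=15 > arr[2]=1
(0, 3): arr[0]=15 > arr[3]=1
(0, 4): arr[0]=15 > arr[4]=10
(1, 2): arr[1]=13 > arr[2]=1
(1, 3): arr[1]=13 > arr[3]=1
(1, 4): arr[1]=13 > arr[4]=10

Total inversions: 7

The array has 7 inversion(s): (0,1), (0,2), (0,3), (0,4), (1,2), (1,3), (1,4). Each pair (i,j) satisfies i < j and arr[i] > arr[j].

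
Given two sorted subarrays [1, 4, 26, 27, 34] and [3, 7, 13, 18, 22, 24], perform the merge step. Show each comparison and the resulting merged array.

Merging process:

Compare 1 vs 3: take 1 from left. Merged: [1]
Compare 4 vs 3: take 3 from right. Merged: [1, 3]
Compare 4 vs 7: take 4 from left. Merged: [1, 3, 4]
Compare 26 vs 7: take 7 from right. Merged: [1, 3, 4, 7]
Compare 26 vs 13: take 13 from right. Merged: [1, 3, 4, 7, 13]
Compare 26 vs 18: take 18 from right. Merged: [1, 3, 4, 7, 13, 18]
Compare 26 vs 22: take 22 from right. Merged: [1, 3, 4, 7, 13, 18, 22]
Compare 26 vs 24: take 24 from right. Merged: [1, 3, 4, 7, 13, 18, 22, 24]
Append remaining from left: [26, 27, 34]. Merged: [1, 3, 4, 7, 13, 18, 22, 24, 26, 27, 34]

Final merged array: [1, 3, 4, 7, 13, 18, 22, 24, 26, 27, 34]
Total comparisons: 8

The merged array is [1, 3, 4, 7, 13, 18, 22, 24, 26, 27, 34], requiring 8 comparisons. The merge step runs in O(n) time where n is the total number of elements.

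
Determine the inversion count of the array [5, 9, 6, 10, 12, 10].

Finding inversions in [5, 9, 6, 10, 12, 10]:

(1, 2): arr[1]=9 > arr[2]=6
(4, 5): arr[4]=12 > arr[5]=10

Total inversions: 2

The array has 2 inversion(s): (1,2), (4,5). Each pair (i,j) satisfies i < j and arr[i] > arr[j].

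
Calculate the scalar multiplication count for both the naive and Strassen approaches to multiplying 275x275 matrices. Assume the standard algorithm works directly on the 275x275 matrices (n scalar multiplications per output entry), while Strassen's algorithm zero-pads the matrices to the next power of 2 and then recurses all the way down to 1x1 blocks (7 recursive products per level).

Matrix multiplication for 275x275 matrices:

Strassen's algorithm requires power-of-2 dimensions. Pad 275x275 to 512x512 (next power of 2).

Standard algorithm: 275^3 = 20796875 multiplications
Strassen's algorithm: 7^(log2(512)) = 7^9 = 40353607 multiplications
Difference: 20796875 - 40353607 = -19556732 (Strassen uses MORE here due to padding overhead — for small or just-over-power-of-2 n, padding can outweigh the per-level savings)

Standard: 20796875 multiplications (275^3). Strassen: 40353607 multiplications (7^9, after padding to 512x512). Strassen reduces 8 recursive multiplications to 7 at each level.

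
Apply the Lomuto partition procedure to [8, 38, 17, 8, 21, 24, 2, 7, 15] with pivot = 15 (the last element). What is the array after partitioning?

Lomuto partition with pivot = 15:

Initial array: [8, 38, 17, 8, 21, 24, 2, 7, 15]

arr[0]=8 <= 15: swap with position 0, array becomes [8, 38, 17, 8, 21, 24, 2, 7, 15]
arr[1]=38 > 15: no swap
arr[2]=17 > 15: no swap
arr[3]=8 <= 15: swap with position 1, array becomes [8, 8, 17, 38, 21, 24, 2, 7, 15]
arr[4]=21 > 15: no swap
arr[5]=24 > 15: no swap
arr[6]=2 <= 15: swap with position 2, array becomes [8, 8, 2, 38, 21, 24, 17, 7, 15]
arr[7]=7 <= 15: swap with position 3, array becomes [8, 8, 2, 7, 21, 24, 17, 38, 15]

Place pivot at position 4: [8, 8, 2, 7, 15, 24, 17, 38, 21]
Pivot position: 4

After partitioning with pivot 15, the array becomes [8, 8, 2, 7, 15, 24, 17, 38, 21]. The pivot is placed at index 4. All elements to the left of the pivot are <= 15, and all elements to the right are > 15.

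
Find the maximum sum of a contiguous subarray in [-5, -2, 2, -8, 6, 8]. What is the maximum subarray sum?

Using Kadane's algorithm on [-5, -2, 2, -8, 6, 8]:

Scanning through the array:
Position 1 (value -2): max_ending_here = -2, max_so_far = -2
Position 2 (value 2): max_ending_here = 2, max_so_far = 2
Position 3 (value -8): max_ending_here = -6, max_so_far = 2
Position 4 (value 6): max_ending_here = 6, max_so_far = 6
Position 5 (value 8): max_ending_here = 14, max_so_far = 14

Maximum subarray: [6, 8]
Maximum sum: 14

The maximum subarray is [6, 8] with sum 14. This subarray runs from index 4 to index 5.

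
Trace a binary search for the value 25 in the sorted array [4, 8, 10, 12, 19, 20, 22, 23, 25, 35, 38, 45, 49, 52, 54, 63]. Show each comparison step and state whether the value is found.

Binary search for 25 in [4, 8, 10, 12, 19, 20, 22, 23, 25, 35, 38, 45, 49, 52, 54, 63]:

lo=0, hi=15, mid=7, arr[mid]=23 -> 23 < 25, search right half
lo=8, hi=15, mid=11, arr[mid]=45 -> 45 > 25, search left half
lo=8, hi=10, mid=9, arr[mid]=35 -> 35 > 25, search left half
lo=8, hi=8, mid=8, arr[mid]=25 -> Found target at index 8!

Binary search finds 25 at index 8 after 4 comparisons. The search repeatedly halves the search space by comparing with the middle element.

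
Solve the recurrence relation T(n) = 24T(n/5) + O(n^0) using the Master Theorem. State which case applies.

Master Theorem for T(n) = 24T(n/5) + O(n^0):

a = 24, b = 5, c = 0
log_b(a) = log_5(24) = 1.9746

Case 1: c = 0 < log_5(24) = 1.9746
T(n) = O(n^(log_5 24))

For T(n) = 24T(n/5) + O(n^0): log_5(24) = 1.9746. This is Case 1 of the Master Theorem (c < log_b(a), work dominated by leaves), giving O(n^(log_5 24)).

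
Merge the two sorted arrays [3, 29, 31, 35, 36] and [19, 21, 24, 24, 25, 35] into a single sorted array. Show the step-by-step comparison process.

Merging process:

Compare 3 vs 19: take 3 from left. Merged: [3]
Compare 29 vs 19: take 19 from right. Merged: [3, 19]
Compare 29 vs 21: take 21 from right. Merged: [3, 19, 21]
Compare 29 vs 24: take 24 from right. Merged: [3, 19, 21, 24]
Compare 29 vs 24: take 24 from right. Merged: [3, 19, 21, 24, 24]
Compare 29 vs 25: take 25 from right. Merged: [3, 19, 21, 24, 24, 25]
Compare 29 vs 35: take 29 from left. Merged: [3, 19, 21, 24, 24, 25, 29]
Compare 31 vs 35: take 31 from left. Merged: [3, 19, 21, 24, 24, 25, 29, 31]
Compare 35 vs 35: take 35 from left. Merged: [3, 19, 21, 24, 24, 25, 29, 31, 35]
Compare 36 vs 35: take 35 from right. Merged: [3, 19, 21, 24, 24, 25, 29, 31, 35, 35]
Append remaining from left: [36]. Merged: [3, 19, 21, 24, 24, 25, 29, 31, 35, 35, 36]

Final merged array: [3, 19, 21, 24, 24, 25, 29, 31, 35, 35, 36]
Total comparisons: 10

The merged array is [3, 19, 21, 24, 24, 25, 29, 31, 35, 35, 36], requiring 10 comparisons. The merge step runs in O(n) time where n is the total number of elements.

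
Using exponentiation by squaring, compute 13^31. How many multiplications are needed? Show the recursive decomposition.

Computing 13^31 by squaring (build up from 13^1; each line after the first costs one multiplication):

13^1 = 13
13^2 = (13^1)^2 = 13^2 = 169
13^3 = 13 * 13^2 = 13 * 169 = 2197
13^6 = (13^3)^2 = 2197^2 = 4826809
13^7 = 13 * 13^6 = 13 * 4826809 = 62748517
13^14 = (13^7)^2 = 62748517^2 = 3937376385699289
13^15 = 13 * 13^14 = 13 * 3937376385699289 = 51185893014090757
13^30 = (13^15)^2 = 51185893014090757^2 = 2619995643649944960380551432833049
13^31 = 13 * 13^30 = 13 * 2619995643649944960380551432833049 = 34059943367449284484947168626829637

Result: 34059943367449284484947168626829637
Multiplications needed: 8 (8 lines after 13^1)

13^31 = 34059943367449284484947168626829637. Using exponentiation by squaring, this requires 8 multiplications. The key idea: if the exponent is even, square the half-power; if odd, multiply by the base once.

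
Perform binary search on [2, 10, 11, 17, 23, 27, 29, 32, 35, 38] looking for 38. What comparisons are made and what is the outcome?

Binary search for 38 in [2, 10, 11, 17, 23, 27, 29, 32, 35, 38]:

lo=0, hi=9, mid=4, arr[mid]=23 -> 23 < 38, search right half
lo=5, hi=9, mid=7, arr[mid]=32 -> 32 < 38, search right half
lo=8, hi=9, mid=8, arr[mid]=35 -> 35 < 38, search right half
lo=9, hi=9, mid=9, arr[mid]=38 -> Found target at index 9!

Binary search finds 38 at index 9 after 4 comparisons. The search repeatedly halves the search space by comparing with the middle element.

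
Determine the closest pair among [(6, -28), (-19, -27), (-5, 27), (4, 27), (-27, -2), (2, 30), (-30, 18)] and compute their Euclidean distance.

Computing all pairwise distances among 7 points:

d((6, -28), (-19, -27)) = 25.02
d((6, -28), (-5, 27)) = 56.0892
d((6, -28), (4, 27)) = 55.0364
d((6, -28), (-27, -2)) = 42.0119
d((6, -28), (2, 30)) = 58.1378
d((6, -28), (-30, 18)) = 58.4123
d((-19, -27), (-5, 27)) = 55.7853
d((-19, -27), (4, 27)) = 58.6941
d((-19, -27), (-27, -2)) = 26.2488
d((-19, -27), (2, 30)) = 60.7454
d((-19, -27), (-30, 18)) = 46.3249
d((-5, 27), (4, 27)) = 9.0
d((-5, 27), (-27, -2)) = 36.4005
d((-5, 27), (2, 30)) = 7.6158
d((-5, 27), (-30, 18)) = 26.5707
d((4, 27), (-27, -2)) = 42.45
d((4, 27), (2, 30)) = 3.6056 <-- minimum
d((4, 27), (-30, 18)) = 35.171
d((-27, -2), (2, 30)) = 43.1856
d((-27, -2), (-30, 18)) = 20.2237
d((2, 30), (-30, 18)) = 34.176

Closest pair: (4, 27) and (2, 30) with distance 3.6056

The closest pair is (4, 27) and (2, 30) with Euclidean distance 3.6056. For 7 points, brute-force pairwise comparison is shown above. For large n, the divide-and-conquer algorithm (sort by x, recurse on halves, check the dividing strip) achieves O(n log n).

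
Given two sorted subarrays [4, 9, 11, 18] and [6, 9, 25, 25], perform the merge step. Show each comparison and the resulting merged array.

Merging process:

Compare 4 vs 6: take 4 from left. Merged: [4]
Compare 9 vs 6: take 6 from right. Merged: [4, 6]
Compare 9 vs 9: take 9 from left. Merged: [4, 6, 9]
Compare 11 vs 9: take 9 from right. Merged: [4, 6, 9, 9]
Compare 11 vs 25: take 11 from left. Merged: [4, 6, 9, 9, 11]
Compare 18 vs 25: take 18 from left. Merged: [4, 6, 9, 9, 11, 18]
Append remaining from right: [25, 25]. Merged: [4, 6, 9, 9, 11, 18, 25, 25]

Final merged array: [4, 6, 9, 9, 11, 18, 25, 25]
Total comparisons: 6

The merged array is [4, 6, 9, 9, 11, 18, 25, 25], requiring 6 comparisons. The merge step runs in O(n) time where n is the total number of elements.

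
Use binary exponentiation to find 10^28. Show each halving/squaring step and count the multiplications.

Computing 10^28 by squaring (build up from 10^1; each line after the first costs one multiplication):

10^1 = 10
10^2 = (10^1)^2 = 10^2 = 100
10^3 = 10 * 10^2 = 10 * 100 = 1000
10^6 = (10^3)^2 = 1000^2 = 1000000
10^7 = 10 * 10^6 = 10 * 1000000 = 10000000
10^14 = (10^7)^2 = 10000000^2 = 100000000000000
10^28 = (10^14)^2 = 100000000000000^2 = 10000000000000000000000000000

Result: 10000000000000000000000000000
Multiplications needed: 6 (6 lines after 10^1)

10^28 = 10000000000000000000000000000. Using exponentiation by squaring, this requires 6 multiplications. The key idea: if the exponent is even, square the half-power; if odd, multiply by the base once.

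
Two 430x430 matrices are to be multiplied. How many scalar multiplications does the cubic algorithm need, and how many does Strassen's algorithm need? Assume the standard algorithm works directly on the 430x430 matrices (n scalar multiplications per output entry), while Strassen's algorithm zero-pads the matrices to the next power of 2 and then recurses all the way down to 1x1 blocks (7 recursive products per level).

Matrix multiplication for 430x430 matrices:

Strassen's algorithm requires power-of-2 dimensions. Pad 430x430 to 512x512 (next power of 2).

Standard algorithm: 430^3 = 79507000 multiplications
Strassen's algorithm: 7^(log2(512)) = 7^9 = 40353607 multiplications
Savings: 79507000 - 40353607 = 39153393 multiplications

Standard: 79507000 multiplications (430^3). Strassen: 40353607 multiplications (7^9, after padding to 512x512). Strassen reduces 8 recursive multiplications to 7 at each level.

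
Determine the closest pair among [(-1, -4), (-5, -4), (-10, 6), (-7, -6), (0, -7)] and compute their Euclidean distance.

Computing all pairwise distances among 5 points:

d((-1, -4), (-5, -4)) = 4.0
d((-1, -4), (-10, 6)) = 13.4536
d((-1, -4), (-7, -6)) = 6.3246
d((-1, -4), (0, -7)) = 3.1623
d((-5, -4), (-10, 6)) = 11.1803
d((-5, -4), (-7, -6)) = 2.8284 <-- minimum
d((-5, -4), (0, -7)) = 5.831
d((-10, 6), (-7, -6)) = 12.3693
d((-10, 6), (0, -7)) = 16.4012
d((-7, -6), (0, -7)) = 7.0711

Closest pair: (-5, -4) and (-7, -6) with distance 2.8284

The closest pair is (-5, -4) and (-7, -6) with Euclidean distance 2.8284. For 5 points, brute-force pairwise comparison is shown above. For large n, the divide-and-conquer algorithm (sort by x, recurse on halves, check the dividing strip) achieves O(n log n).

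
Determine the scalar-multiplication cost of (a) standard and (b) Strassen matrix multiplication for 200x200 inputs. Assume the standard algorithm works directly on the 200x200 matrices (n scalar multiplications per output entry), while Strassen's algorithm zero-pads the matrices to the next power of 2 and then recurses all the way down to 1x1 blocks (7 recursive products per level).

Matrix multiplication for 200x200 matrices:

Strassen's algorithm requires power-of-2 dimensions. Pad 200x200 to 256x256 (next power of 2).

Standard algorithm: 200^3 = 8000000 multiplications
Strassen's algorithm: 7^(log2(256)) = 7^8 = 5764801 multiplications
Savings: 8000000 - 5764801 = 2235199 multiplications

Standard: 8000000 multiplications (200^3). Strassen: 5764801 multiplications (7^8, after padding to 256x256). Strassen reduces 8 recursive multiplications to 7 at each level.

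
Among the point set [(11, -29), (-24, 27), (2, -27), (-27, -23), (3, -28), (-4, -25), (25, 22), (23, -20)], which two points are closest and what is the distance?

Computing all pairwise distances among 8 points:

d((11, -29), (-24, 27)) = 66.0379
d((11, -29), (2, -27)) = 9.2195
d((11, -29), (-27, -23)) = 38.4708
d((11, -29), (3, -28)) = 8.0623
d((11, -29), (-4, -25)) = 15.5242
d((11, -29), (25, 22)) = 52.8867
d((11, -29), (23, -20)) = 15.0
d((-24, 27), (2, -27)) = 59.9333
d((-24, 27), (-27, -23)) = 50.0899
d((-24, 27), (3, -28)) = 61.2699
d((-24, 27), (-4, -25)) = 55.7136
d((-24, 27), (25, 22)) = 49.2544
d((-24, 27), (23, -20)) = 66.468
d((2, -27), (-27, -23)) = 29.2746
d((2, -27), (3, -28)) = 1.4142 <-- minimum
d((2, -27), (-4, -25)) = 6.3246
d((2, -27), (25, 22)) = 54.1295
d((2, -27), (23, -20)) = 22.1359
d((-27, -23), (3, -28)) = 30.4138
d((-27, -23), (-4, -25)) = 23.0868
d((-27, -23), (25, 22)) = 68.7677
d((-27, -23), (23, -20)) = 50.0899
d((3, -28), (-4, -25)) = 7.6158
d((3, -28), (25, 22)) = 54.626
d((3, -28), (23, -20)) = 21.5407
d((-4, -25), (25, 22)) = 55.2268
d((-4, -25), (23, -20)) = 27.4591
d((25, 22), (23, -20)) = 42.0476

Closest pair: (2, -27) and (3, -28) with distance 1.4142

The closest pair is (2, -27) and (3, -28) with Euclidean distance 1.4142. For 8 points, brute-force pairwise comparison is shown above. For large n, the divide-and-conquer algorithm (sort by x, recurse on halves, check the dividing strip) achieves O(n log n).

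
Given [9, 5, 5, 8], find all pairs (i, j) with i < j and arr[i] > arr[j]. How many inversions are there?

Finding inversions in [9, 5, 5, 8]:

(0, 1): arr[0]=9 > arr[1]=5
(0, 2): arr[0]=9 > arr[2]=5
(0, 3): arr[0]=9 > arr[3]=8

Total inversions: 3

The array has 3 inversion(s): (0,1), (0,2), (0,3). Each pair (i,j) satisfies i < j and arr[i] > arr[j].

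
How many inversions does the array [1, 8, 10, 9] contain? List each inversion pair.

Finding inversions in [1, 8, 10, 9]:

(2, 3): arr[2]=10 > arr[3]=9

Total inversions: 1

The array has 1 inversion(s): (2,3). Each pair (i,j) satisfies i < j and arr[i] > arr[j].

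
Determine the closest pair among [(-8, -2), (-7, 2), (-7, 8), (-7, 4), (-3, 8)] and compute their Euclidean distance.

Computing all pairwise distances among 5 points:

d((-8, -2), (-7, 2)) = 4.1231
d((-8, -2), (-7, 8)) = 10.0499
d((-8, -2), (-7, 4)) = 6.0828
d((-8, -2), (-3, 8)) = 11.1803
d((-7, 2), (-7, 8)) = 6.0
d((-7, 2), (-7, 4)) = 2.0 <-- minimum
d((-7, 2), (-3, 8)) = 7.2111
d((-7, 8), (-7, 4)) = 4.0
d((-7, 8), (-3, 8)) = 4.0
d((-7, 4), (-3, 8)) = 5.6569

Closest pair: (-7, 2) and (-7, 4) with distance 2.0

The closest pair is (-7, 2) and (-7, 4) with Euclidean distance 2.0. For 5 points, brute-force pairwise comparison is shown above. For large n, the divide-and-conquer algorithm (sort by x, recurse on halves, check the dividing strip) achieves O(n log n).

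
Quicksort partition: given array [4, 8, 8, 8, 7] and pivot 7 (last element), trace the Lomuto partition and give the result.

Lomuto partition with pivot = 7:

Initial array: [4, 8, 8, 8, 7]

arr[0]=4 <= 7: swap with position 0, array becomes [4, 8, 8, 8, 7]
arr[1]=8 > 7: no swap
arr[2]=8 > 7: no swap
arr[3]=8 > 7: no swap

Place pivot at position 1: [4, 7, 8, 8, 8]
Pivot position: 1

After partitioning with pivot 7, the array becomes [4, 7, 8, 8, 8]. The pivot is placed at index 1. All elements to the left of the pivot are <= 7, and all elements to the right are > 7.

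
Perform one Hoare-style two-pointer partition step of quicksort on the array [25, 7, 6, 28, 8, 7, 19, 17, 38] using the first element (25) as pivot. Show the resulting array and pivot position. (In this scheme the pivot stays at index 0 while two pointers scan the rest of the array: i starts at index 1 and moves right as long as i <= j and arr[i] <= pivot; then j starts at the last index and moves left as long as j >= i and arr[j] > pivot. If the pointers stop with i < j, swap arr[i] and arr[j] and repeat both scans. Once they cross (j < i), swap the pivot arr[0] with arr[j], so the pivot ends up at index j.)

Hoare-style two-pointer partition with pivot = 25:

Initial array: [25, 7, 6, 28, 8, 7, 19, 17, 38]

Pointers start at i = 1, j = 8.
i stops at index 3 (arr[3]=28 > 25), j stops at index 7 (arr[7]=17 <= 25): swap arr[3] and arr[7], array becomes [25, 7, 6, 17, 8, 7, 19, 28, 38]
i ends at 7, j ends at 6: the pointers have crossed (j < i), so scanning stops.

Swap pivot arr[0] with arr[6] to place pivot at position 6: [19, 7, 6, 17, 8, 7, 25, 28, 38]
Pivot position: 6

After partitioning with pivot 25, the array becomes [19, 7, 6, 17, 8, 7, 25, 28, 38]. The pivot is placed at index 6. All elements to the left of the pivot are <= 25, and all elements to the right are > 25.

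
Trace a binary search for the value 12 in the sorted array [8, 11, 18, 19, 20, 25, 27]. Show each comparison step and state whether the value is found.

Binary search for 12 in [8, 11, 18, 19, 20, 25, 27]:

lo=0, hi=6, mid=3, arr[mid]=19 -> 19 > 12, search left half
lo=0, hi=2, mid=1, arr[mid]=11 -> 11 < 12, search right half
lo=2, hi=2, mid=2, arr[mid]=18 -> 18 > 12, search left half
lo=2 > hi=1, target 12 not found

Binary search determines that 12 is not in the array after 3 comparisons. The search space was exhausted without finding the target.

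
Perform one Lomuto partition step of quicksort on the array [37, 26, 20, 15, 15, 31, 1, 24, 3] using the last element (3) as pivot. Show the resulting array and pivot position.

Lomuto partition with pivot = 3:

Initial array: [37, 26, 20, 15, 15, 31, 1, 24, 3]

arr[0]=37 > 3: no swap
arr[1]=26 > 3: no swap
arr[2]=20 > 3: no swap
arr[3]=15 > 3: no swap
arr[4]=15 > 3: no swap
arr[5]=31 > 3: no swap
arr[6]=1 <= 3: swap with position 0, array becomes [1, 26, 20, 15, 15, 31, 37, 24, 3]
arr[7]=24 > 3: no swap

Place pivot at position 1: [1, 3, 20, 15, 15, 31, 37, 24, 26]
Pivot position: 1

After partitioning with pivot 3, the array becomes [1, 3, 20, 15, 15, 31, 37, 24, 26]. The pivot is placed at index 1. All elements to the left of the pivot are <= 3, and all elements to the right are > 3.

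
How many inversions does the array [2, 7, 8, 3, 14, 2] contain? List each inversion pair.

Finding inversions in [2, 7, 8, 3, 14, 2]:

(1, 3): arr[1]=7 > arr[3]=3
(1, 5): arr[1]=7 > arr[5]=2
(2, 3): arr[2]=8 > arr[3]=3
(2, 5): arr[2]=8 > arr[5]=2
(3, 5): arr[3]=3 > arr[5]=2
(4, 5): arr[4]=14 > arr[5]=2

Total inversions: 6

The array has 6 inversion(s): (1,3), (1,5), (2,3), (2,5), (3,5), (4,5). Each pair (i,j) satisfies i < j and arr[i] > arr[j].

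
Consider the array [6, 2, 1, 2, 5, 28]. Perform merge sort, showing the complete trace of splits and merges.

Merge sort trace:

Split: [6, 2, 1, 2, 5, 28] -> [6, 2, 1] and [2, 5, 28]
  Split: [6, 2, 1] -> [6] and [2, 1]
    Split: [2, 1] -> [2] and [1]
    Merge: [2] + [1] -> [1, 2]
  Merge: [6] + [1, 2] -> [1, 2, 6]
  Split: [2, 5, 28] -> [2] and [5, 28]
    Split: [5, 28] -> [5] and [28]
    Merge: [5] + [28] -> [5, 28]
  Merge: [2] + [5, 28] -> [2, 5, 28]
Merge: [1, 2, 6] + [2, 5, 28] -> [1, 2, 2, 5, 6, 28]

Final sorted array: [1, 2, 2, 5, 6, 28]

The merge sort proceeds by recursively splitting the array and merging sorted halves.
After all merges, the sorted array is [1, 2, 2, 5, 6, 28].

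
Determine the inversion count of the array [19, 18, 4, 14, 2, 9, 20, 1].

Finding inversions in [19, 18, 4, 14, 2, 9, 20, 1]:

(0, 1): arr[0]=19 > arr[1]=18
(0, 2): arr[0]=19 > arr[2]=4
(0, 3): arr[0]=19 > arr[3]=14
(0, 4): arr[0]=19 > arr[4]=2
(0, 5): arr[0]=19 > arr[5]=9
(0, 7): arr[0]=19 > arr[7]=1
(1, 2): arr[1]=18 > arr[2]=4
(1, 3): arr[1]=18 > arr[3]=14
(1, 4): arr[1]=18 > arr[4]=2
(1, 5): arr[1]=18 > arr[5]=9
(1, 7): arr[1]=18 > arr[7]=1
(2, 4): arr[2]=4 > arr[4]=2
(2, 7): arr[2]=4 > arr[7]=1
(3, 4): arr[3]=14 > arr[4]=2
(3, 5): arr[3]=14 > arr[5]=9
(3, 7): arr[3]=14 > arr[7]=1
(4, 7): arr[4]=2 > arr[7]=1
(5, 7): arr[5]=9 > arr[7]=1
(6, 7): arr[6]=20 > arr[7]=1

Total inversions: 19

The array has 19 inversion(s): (0,1), (0,2), (0,3), (0,4), (0,5), (0,7), (1,2), (1,3), (1,4), (1,5), (1,7), (2,4), (2,7), (3,4), (3,5), (3,7), (4,7), (5,7), (6,7). Each pair (i,j) satisfies i < j and arr[i] > arr[j].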